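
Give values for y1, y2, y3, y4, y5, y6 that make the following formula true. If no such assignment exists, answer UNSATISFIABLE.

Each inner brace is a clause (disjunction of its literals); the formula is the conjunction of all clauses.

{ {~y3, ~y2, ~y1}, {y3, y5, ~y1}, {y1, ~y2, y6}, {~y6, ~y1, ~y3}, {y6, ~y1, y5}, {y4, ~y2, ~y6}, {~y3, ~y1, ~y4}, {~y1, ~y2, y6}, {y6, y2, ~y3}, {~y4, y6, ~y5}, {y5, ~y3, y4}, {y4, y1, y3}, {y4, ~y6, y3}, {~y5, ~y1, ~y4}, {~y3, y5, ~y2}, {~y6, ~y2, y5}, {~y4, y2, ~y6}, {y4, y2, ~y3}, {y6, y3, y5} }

Case y3 = 0:
Case y5 = 1:
Case y4 = 0:
Unit clause (y1) forces y1 = 1.
Unit clause (~y6) forces y6 = 0.
Unit clause (~y2) forces y2 = 0.
Every clause now holds.

y1=1,  y2=0,  y3=0,  y4=0,  y5=1,  y6=0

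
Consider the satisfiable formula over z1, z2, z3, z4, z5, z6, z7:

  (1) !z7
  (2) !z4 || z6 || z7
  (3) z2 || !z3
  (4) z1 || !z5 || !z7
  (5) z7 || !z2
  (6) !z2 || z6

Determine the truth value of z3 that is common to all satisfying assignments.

Suppose z3 = true.
Unit clause (!z7) forces z7 = false.
Unit clause (z2) forces z2 = true.
Now (!z2) is unsatisfied and unit — conflict.
So every satisfying assignment has z3 = False.

False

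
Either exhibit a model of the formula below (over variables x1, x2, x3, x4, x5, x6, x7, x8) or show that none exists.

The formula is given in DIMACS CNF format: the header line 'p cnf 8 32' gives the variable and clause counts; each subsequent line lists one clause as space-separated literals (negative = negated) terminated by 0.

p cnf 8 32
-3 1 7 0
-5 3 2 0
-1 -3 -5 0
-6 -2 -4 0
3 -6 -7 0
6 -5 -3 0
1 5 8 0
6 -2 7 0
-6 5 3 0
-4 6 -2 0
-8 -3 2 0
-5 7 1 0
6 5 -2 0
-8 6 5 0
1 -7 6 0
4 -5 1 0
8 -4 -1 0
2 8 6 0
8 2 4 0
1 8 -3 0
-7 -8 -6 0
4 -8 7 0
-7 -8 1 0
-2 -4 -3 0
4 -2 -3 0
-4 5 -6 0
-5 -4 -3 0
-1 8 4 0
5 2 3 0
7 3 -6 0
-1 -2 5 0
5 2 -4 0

x1: True, x2: True, x3: False, x4: False, x5: True, x6: False, x7: True, x8: True

Branch on x3: set x3 = False.
Branch on x5: set x5 = True.
The clause (x2) is unit, so x2 = True.
Branch on x6: set x6 = False.
The clause (x7) is unit, so x7 = True.
The clause (¬x4) is unit, so x4 = False.
The clause (x1) is unit, so x1 = True.
The clause (x8) is unit, so x8 = True.
This assignment satisfies each clause.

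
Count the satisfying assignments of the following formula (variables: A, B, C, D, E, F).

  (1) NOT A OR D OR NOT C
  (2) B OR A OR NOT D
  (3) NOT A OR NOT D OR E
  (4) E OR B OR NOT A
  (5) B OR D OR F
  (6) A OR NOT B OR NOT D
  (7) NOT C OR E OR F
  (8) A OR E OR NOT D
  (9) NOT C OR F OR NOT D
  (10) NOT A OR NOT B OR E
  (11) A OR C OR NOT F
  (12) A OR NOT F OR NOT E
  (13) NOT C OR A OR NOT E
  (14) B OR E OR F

There are 2^6 = 64 truth assignments over (A, B, C, D, E, F).
Split on C. With C = true, the clauses containing C are satisfied and NOT C drops from the rest; 4 of the 2^5 = 32 assignments to the other variables satisfy what remains.
With C = false, by the same count on the reduced clause set, 9 assignments work.
(One model: A=F, B=F, C=T, D=F, E=F, F=T.)
Total: 4 + 9 = 13.

13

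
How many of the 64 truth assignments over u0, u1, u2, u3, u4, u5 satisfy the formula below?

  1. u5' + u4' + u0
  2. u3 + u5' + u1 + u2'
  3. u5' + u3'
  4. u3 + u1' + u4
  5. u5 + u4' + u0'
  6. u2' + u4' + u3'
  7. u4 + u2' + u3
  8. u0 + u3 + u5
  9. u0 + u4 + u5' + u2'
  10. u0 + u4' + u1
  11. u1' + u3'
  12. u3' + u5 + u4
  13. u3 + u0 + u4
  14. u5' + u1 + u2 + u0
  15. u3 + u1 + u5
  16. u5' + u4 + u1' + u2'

There are 2^6 = 64 truth assignments over (u0, u1, u2, u3, u4, u5).
Split on u2. With u2 = 1, the clauses containing u2 are satisfied and u2' drops from the rest; 1 of the 2^5 = 32 assignments to the other variables satisfy what remains.
With u2 = 0, by the same count on the reduced clause set, 3 assignments work.
(One model: u0=T, u1=F, u2=F, u3=F, u4=F, u5=T.)
Total: 1 + 3 = 4.

4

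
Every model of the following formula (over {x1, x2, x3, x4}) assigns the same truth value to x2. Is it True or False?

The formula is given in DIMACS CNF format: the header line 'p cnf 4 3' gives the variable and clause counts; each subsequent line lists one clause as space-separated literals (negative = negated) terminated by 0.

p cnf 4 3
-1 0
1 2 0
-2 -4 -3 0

True

Suppose x2 = False.
(¬x1) alone gives x1 = False.
But (x1) is also a unit clause — contradiction.
So every satisfying assignment has x2 = True.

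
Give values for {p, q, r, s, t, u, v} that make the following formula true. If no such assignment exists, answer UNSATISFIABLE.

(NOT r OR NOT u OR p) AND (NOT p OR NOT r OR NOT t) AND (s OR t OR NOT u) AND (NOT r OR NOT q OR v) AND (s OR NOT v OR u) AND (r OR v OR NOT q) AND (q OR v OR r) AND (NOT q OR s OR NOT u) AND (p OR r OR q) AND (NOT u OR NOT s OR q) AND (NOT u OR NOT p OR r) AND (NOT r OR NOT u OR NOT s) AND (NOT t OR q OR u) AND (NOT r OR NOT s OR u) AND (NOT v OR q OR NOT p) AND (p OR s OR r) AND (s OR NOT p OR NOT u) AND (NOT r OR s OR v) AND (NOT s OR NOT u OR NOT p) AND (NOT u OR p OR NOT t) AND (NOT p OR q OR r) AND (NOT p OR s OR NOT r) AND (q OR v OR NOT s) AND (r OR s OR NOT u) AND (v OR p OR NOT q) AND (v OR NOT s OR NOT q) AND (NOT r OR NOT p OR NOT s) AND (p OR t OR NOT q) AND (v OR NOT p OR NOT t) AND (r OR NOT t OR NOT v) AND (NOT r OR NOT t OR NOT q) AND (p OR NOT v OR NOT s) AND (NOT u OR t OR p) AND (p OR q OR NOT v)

Try r = false.
Try v = true.
The clause (NOT t) is unit, so t = false.
Try s = true.
The clause (p) is unit, so p = true.
The clause (NOT u) is unit, so u = false.
The clause (q) is unit, so q = true.
All clauses are satisfied.

p: true,  q: true,  r: false,  s: true,  t: false,  u: false,  v: true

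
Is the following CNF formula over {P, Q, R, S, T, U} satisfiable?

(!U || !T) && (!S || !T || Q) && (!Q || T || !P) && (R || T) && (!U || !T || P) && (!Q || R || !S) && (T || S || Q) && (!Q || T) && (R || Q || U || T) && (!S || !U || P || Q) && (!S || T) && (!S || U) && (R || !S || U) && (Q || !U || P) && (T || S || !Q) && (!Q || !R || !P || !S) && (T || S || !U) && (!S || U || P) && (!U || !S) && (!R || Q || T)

Case U = false:
(!S) alone gives S = false.
Case R = true:
Case T = true:
Every clause is now satisfied; P, Q are unconstrained.
A satisfying assignment: P: true, Q: true, R: true, S: false, T: true, U: false.

Yes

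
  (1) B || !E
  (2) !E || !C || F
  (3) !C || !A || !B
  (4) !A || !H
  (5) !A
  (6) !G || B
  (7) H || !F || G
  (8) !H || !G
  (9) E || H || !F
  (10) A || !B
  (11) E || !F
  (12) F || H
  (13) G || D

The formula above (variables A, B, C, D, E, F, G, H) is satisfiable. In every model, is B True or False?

Suppose B = true.
(!A) alone gives A = false.
But (A) is also a unit clause — contradiction.
So every satisfying assignment has B = False.

False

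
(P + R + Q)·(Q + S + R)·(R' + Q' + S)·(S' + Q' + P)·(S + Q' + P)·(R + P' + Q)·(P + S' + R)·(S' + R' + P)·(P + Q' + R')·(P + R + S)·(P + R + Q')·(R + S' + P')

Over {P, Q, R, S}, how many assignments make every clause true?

There are 2^4 = 16 truth assignments over (P, Q, R, S).
Check each against the 12 clauses (columns in the order P, Q, R, S):
  F F F F  ✗ fails (P + R + Q)
  F F F T  ✗ fails (P + R + Q)
  F F T F  ✓ satisfies all
  F F T T  ✗ fails (S' + R' + P)
  F T F F  ✗ fails (S + Q' + P)
  F T F T  ✗ fails (S' + Q' + P)
  F T T F  ✗ fails (R' + Q' + S)
  F T T T  ✗ fails (S' + Q' + P)
  T F F F  ✗ fails (Q + S + R)
  T F F T  ✗ fails (R + P' + Q)
  T F T F  ✓ satisfies all
  T F T T  ✓ satisfies all
  T T F F  ✓ satisfies all
  T T F T  ✗ fails (R + S' + P')
  T T T F  ✗ fails (R' + Q' + S)
  T T T T  ✓ satisfies all
5 of the 16 rows are models.

5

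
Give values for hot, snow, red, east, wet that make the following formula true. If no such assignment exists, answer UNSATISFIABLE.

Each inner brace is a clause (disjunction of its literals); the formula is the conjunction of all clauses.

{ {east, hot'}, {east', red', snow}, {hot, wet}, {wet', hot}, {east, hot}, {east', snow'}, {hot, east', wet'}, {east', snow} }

UNSATISFIABLE

Branch on east: set east = 1.
Unit clause (snow') forces snow = 0.
Now (snow) is unsatisfied and unit — conflict.
So east must be the other value — set east = 0.
Unit clause (hot') forces hot = 0.
Now (hot) is unsatisfied and unit — conflict.
Neither east = 1 nor east = 0 works.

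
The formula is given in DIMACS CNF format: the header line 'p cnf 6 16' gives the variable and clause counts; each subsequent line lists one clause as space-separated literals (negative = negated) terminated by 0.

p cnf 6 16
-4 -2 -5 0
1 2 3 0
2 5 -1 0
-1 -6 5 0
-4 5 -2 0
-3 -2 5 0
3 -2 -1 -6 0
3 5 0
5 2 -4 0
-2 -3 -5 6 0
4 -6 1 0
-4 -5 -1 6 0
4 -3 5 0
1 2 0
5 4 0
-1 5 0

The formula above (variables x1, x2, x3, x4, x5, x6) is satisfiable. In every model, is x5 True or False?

True

Suppose x5 = False.
From the singleton clause (x3), x3 = True.
From the singleton clause (¬x2), x2 = False.
From the singleton clause (¬x1), x1 = False.
Now (x1) is unsatisfied and unit — conflict.
So every satisfying assignment has x5 = True.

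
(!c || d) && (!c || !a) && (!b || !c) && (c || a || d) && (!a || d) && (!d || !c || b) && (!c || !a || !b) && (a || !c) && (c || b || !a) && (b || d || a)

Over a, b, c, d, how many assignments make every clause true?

There are 2^4 = 16 truth assignments over (a, b, c, d).
Check each against the 10 clauses (columns in the order a, b, c, d):
  F F F F  ✗ fails (c || a || d)
  F F F T  ✓ satisfies all
  F F T F  ✗ fails (!c || d)
  F F T T  ✗ fails (!d || !c || b)
  F T F F  ✗ fails (c || a || d)
  F T F T  ✓ satisfies all
  F T T F  ✗ fails (!c || d)
  F T T T  ✗ fails (!b || !c)
  T F F F  ✗ fails (!a || d)
  T F F T  ✗ fails (c || b || !a)
  T F T F  ✗ fails (!c || d)
  T F T T  ✗ fails (!c || !a)
  T T F F  ✗ fails (!a || d)
  T T F T  ✓ satisfies all
  T T T F  ✗ fails (!c || d)
  T T T T  ✗ fails (!c || !a)
3 of the 16 rows are models.

3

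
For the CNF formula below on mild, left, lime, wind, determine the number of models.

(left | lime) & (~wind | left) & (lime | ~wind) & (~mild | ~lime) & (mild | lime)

4

There are 2^4 = 16 truth assignments over (mild, left, lime, wind).
Check each against the 5 clauses (columns in the order mild, left, lime, wind):
  F F F F  ✗ fails (left | lime)
  F F F T  ✗ fails (left | lime)
  F F T F  ✓ satisfies all
  F F T T  ✗ fails (~wind | left)
  F T F F  ✗ fails (mild | lime)
  F T F T  ✗ fails (lime | ~wind)
  F T T F  ✓ satisfies all
  F T T T  ✓ satisfies all
  T F F F  ✗ fails (left | lime)
  T F F T  ✗ fails (left | lime)
  T F T F  ✗ fails (~mild | ~lime)
  T F T T  ✗ fails (~wind | left)
  T T F F  ✓ satisfies all
  T T F T  ✗ fails (lime | ~wind)
  T T T F  ✗ fails (~mild | ~lime)
  T T T T  ✗ fails (~mild | ~lime)
4 of the 16 rows are models.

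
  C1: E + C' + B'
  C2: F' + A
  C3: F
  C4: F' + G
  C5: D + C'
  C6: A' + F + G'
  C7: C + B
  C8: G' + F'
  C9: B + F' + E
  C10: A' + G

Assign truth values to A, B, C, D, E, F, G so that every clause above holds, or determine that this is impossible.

Unit clause (F) forces F = 1.
Unit clause (A) forces A = 1.
Unit clause (G) forces G = 1.
Now (G') is unsatisfied and unit — conflict.

UNSATISFIABLE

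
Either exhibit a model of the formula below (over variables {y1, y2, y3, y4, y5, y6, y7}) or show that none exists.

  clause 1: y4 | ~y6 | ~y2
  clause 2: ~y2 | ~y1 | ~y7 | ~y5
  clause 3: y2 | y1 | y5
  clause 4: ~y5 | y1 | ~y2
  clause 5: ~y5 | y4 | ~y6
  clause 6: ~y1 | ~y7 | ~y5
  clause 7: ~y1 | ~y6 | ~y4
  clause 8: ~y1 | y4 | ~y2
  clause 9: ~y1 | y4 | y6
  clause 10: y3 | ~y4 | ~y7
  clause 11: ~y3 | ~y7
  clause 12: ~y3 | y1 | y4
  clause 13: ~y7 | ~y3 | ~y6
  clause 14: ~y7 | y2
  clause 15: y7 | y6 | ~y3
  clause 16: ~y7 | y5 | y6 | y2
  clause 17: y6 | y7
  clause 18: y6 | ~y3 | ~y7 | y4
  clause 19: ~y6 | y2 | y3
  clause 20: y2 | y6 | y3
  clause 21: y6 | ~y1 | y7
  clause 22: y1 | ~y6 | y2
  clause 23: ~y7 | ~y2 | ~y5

y1: 0; y2: 1; y3: 0; y4: 0; y5: 0; y6: 0; y7: 1

Try y3 = 0.
Try y4 = 0.
Try y6 = 0.
(~y1) alone gives y1 = 0.
(y7) alone gives y7 = 1.
(y2) alone gives y2 = 1.
(~y5) alone gives y5 = 0.
Every clause now holds.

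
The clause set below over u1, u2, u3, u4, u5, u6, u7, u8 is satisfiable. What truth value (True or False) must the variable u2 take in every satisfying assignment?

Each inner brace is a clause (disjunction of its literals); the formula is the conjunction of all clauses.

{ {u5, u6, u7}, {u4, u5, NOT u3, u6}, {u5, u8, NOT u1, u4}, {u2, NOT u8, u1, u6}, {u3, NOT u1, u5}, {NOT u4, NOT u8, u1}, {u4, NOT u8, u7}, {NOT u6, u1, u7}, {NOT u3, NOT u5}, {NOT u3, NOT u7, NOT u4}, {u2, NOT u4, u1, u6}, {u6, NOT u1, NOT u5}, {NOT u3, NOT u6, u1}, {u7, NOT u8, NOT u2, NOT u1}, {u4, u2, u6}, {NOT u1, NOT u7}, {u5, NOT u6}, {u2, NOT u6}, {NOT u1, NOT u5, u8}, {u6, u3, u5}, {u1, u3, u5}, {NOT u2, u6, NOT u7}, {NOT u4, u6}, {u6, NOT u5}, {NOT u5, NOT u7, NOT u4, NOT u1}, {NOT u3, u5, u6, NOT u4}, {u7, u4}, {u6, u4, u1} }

True

Suppose u2 = false.
(NOT u6) alone gives u6 = false.
(u4) alone gives u4 = true.
But (NOT u4) is also a unit clause — contradiction.
So every satisfying assignment has u2 = True.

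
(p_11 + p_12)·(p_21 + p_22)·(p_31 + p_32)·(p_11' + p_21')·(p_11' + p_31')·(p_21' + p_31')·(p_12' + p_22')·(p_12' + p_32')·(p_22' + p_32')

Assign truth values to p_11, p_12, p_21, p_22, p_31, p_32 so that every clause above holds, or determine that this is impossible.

Try p_11 = 1.
(p_21') alone gives p_21 = 0.
(p_22) alone gives p_22 = 1.
(p_31') alone gives p_31 = 0.
(p_32) alone gives p_32 = 1.
That conflicts with the unit clause (p_32').
So p_11 must be the other value — set p_11 = 0.
(p_12) alone gives p_12 = 1.
(p_22') alone gives p_22 = 0.
(p_21) alone gives p_21 = 1.
(p_31') alone gives p_31 = 0.
(p_32) alone gives p_32 = 1.
That conflicts with the unit clause (p_32').
Both values of p_11 lead to a conflict.

UNSATISFIABLE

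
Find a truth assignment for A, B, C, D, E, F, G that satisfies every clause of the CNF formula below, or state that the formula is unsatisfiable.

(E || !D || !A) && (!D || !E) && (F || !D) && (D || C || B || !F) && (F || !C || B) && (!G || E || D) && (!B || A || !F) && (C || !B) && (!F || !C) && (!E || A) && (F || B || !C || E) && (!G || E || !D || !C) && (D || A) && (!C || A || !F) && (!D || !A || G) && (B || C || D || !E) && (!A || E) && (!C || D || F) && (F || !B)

A=false, B=false, C=false, D=true, E=false, F=true, G=false

Suppose D = true.
(!E) alone gives E = false.
(!A) alone gives A = false.
(F) alone gives F = true.
(!B) alone gives B = false.
(!C) alone gives C = false.
Every clause is now satisfied; G is unconstrained.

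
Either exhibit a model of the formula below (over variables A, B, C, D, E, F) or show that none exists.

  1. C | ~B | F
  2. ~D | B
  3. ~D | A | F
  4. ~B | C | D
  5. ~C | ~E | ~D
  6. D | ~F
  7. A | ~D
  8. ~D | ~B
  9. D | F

UNSATISFIABLE

Suppose D = 0.
From the singleton clause (~F), F = 0.
Now (F) is unsatisfied and unit — conflict.
Backtrack on D: now try D = 1.
From the singleton clause (B), B = 1.
Now (~B) is unsatisfied and unit — conflict.
Neither D = 1 nor D = 0 works.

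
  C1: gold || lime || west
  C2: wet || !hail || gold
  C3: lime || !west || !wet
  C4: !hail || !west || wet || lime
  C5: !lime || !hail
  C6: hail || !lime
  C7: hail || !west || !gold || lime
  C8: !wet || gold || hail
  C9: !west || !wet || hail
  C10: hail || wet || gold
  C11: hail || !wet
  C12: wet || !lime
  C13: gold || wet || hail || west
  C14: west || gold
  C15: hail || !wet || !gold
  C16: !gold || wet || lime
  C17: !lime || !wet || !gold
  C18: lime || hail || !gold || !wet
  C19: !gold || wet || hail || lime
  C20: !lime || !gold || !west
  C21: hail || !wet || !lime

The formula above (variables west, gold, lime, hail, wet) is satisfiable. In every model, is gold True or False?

True

Suppose gold = false.
Unit clause (west) forces west = true.
Suppose wet = true.
Unit clause (lime) forces lime = true.
Unit clause (!hail) forces hail = false.
But (hail) is also a unit clause — contradiction.
Undo wet and try wet = false.
Unit clause (!hail) forces hail = false.
But (hail) is also a unit clause — contradiction.
Both values of wet lead to a conflict.
So every satisfying assignment has gold = True.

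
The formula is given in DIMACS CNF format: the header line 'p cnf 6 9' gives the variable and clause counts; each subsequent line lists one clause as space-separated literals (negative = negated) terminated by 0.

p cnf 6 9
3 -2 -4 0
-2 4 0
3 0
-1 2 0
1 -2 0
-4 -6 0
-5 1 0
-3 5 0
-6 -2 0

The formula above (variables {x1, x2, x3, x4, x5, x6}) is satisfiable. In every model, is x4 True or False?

Suppose x4 = False.
The clause (¬x2) is unit, so x2 = False.
The clause (x3) is unit, so x3 = True.
The clause (¬x1) is unit, so x1 = False.
The clause (¬x5) is unit, so x5 = False.
That conflicts with the unit clause (x5).
So every satisfying assignment has x4 = True.

True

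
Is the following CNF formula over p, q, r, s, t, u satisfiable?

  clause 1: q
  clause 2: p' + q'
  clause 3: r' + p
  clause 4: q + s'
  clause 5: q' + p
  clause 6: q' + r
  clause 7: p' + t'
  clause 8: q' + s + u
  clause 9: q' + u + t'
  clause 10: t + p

Unsatisfiable

Unit clause (q) forces q = 1.
Unit clause (p') forces p = 0.
But (p) is also a unit clause — contradiction.
No assignment satisfies every clause.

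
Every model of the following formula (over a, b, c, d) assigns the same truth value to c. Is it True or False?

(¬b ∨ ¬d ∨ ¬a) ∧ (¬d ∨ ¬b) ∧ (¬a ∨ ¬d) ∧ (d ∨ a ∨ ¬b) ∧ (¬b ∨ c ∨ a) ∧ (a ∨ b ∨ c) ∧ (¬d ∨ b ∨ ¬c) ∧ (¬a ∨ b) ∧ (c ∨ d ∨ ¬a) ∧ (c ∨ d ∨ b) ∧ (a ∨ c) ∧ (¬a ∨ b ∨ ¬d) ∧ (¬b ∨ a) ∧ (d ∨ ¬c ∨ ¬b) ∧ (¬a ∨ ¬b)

True

Suppose c = False.
(a) alone gives a = True.
(¬d) alone gives d = False.
That conflicts with the unit clause (d).
So every satisfying assignment has c = True.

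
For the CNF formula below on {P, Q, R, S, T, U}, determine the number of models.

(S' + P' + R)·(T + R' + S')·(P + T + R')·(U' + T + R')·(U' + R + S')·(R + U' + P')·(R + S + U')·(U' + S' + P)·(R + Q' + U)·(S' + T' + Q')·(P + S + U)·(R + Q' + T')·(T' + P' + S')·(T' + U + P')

10

There are 2^6 = 64 truth assignments over (P, Q, R, S, T, U).
Split on S. With S = 1, the clauses containing S are satisfied and S' drops from the rest; 3 of the 2^5 = 32 assignments to the other variables satisfy what remains.
With S = 0, by the same count on the reduced clause set, 7 assignments work.
Total: 3 + 7 = 10.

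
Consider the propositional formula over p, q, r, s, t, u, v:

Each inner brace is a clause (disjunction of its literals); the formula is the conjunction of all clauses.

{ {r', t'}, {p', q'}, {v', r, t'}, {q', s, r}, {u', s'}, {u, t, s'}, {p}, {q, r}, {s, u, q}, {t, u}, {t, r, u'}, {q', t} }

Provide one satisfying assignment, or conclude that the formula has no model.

Unit clause (p) forces p = 1.
Unit clause (q') forces q = 0.
Unit clause (r) forces r = 1.
Unit clause (t') forces t = 0.
Unit clause (u) forces u = 1.
Unit clause (s') forces s = 0.
Every clause is now satisfied; v is unconstrained.

p=1; q=0; r=1; s=0; t=0; u=1; v=1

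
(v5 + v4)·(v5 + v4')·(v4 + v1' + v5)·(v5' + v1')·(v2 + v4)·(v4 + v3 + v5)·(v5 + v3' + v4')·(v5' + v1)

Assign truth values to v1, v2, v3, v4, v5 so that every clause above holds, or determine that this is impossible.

Suppose v5 = 1.
(v1') alone gives v1 = 0.
Now (v1) is unsatisfied and unit — conflict.
Backtrack on v5: now try v5 = 0.
(v4) alone gives v4 = 1.
Now (v4') is unsatisfied and unit — conflict.
Either choice for v5 ends in contradiction.

UNSATISFIABLE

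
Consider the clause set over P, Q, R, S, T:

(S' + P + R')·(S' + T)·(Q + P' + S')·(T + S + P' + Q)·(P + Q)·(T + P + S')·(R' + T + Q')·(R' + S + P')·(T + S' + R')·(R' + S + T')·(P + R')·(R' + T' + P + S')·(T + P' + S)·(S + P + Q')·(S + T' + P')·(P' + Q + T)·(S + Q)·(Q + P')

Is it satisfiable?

Branch on S: set S = 1.
The clause (T) is unit, so T = 1.
Branch on P: set P = 0.
The clause (R') is unit, so R = 0.
The clause (Q) is unit, so Q = 1.
All clauses are satisfied.
A satisfying assignment: P: 0,  Q: 1,  R: 0,  S: 1,  T: 1.

Satisfiable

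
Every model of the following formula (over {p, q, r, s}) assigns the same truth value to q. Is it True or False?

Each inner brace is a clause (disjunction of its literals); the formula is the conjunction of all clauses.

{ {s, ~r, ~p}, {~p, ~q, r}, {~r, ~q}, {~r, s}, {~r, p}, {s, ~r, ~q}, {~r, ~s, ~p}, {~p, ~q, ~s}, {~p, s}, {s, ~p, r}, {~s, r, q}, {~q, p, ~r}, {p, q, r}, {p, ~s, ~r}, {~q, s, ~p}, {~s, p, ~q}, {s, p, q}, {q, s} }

True

Suppose q = 0.
(s) alone gives s = 1.
(r) alone gives r = 1.
(p) alone gives p = 1.
Now (~p) is unsatisfied and unit — conflict.
So every satisfying assignment has q = True.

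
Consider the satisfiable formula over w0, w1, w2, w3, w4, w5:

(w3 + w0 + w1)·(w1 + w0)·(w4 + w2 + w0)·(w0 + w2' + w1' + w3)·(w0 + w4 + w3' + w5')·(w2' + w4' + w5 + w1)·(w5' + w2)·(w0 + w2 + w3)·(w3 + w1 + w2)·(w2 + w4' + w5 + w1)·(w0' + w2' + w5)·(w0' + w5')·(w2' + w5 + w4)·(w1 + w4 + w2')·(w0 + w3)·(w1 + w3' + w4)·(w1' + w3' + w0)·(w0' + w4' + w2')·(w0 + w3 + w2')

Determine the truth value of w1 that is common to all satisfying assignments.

Suppose w1 = 0.
The clause (w0) is unit, so w0 = 1.
The clause (w5') is unit, so w5 = 0.
The clause (w2') is unit, so w2 = 0.
The clause (w3) is unit, so w3 = 1.
The clause (w4') is unit, so w4 = 0.
But (w4) is also a unit clause — contradiction.
So every satisfying assignment has w1 = True.

True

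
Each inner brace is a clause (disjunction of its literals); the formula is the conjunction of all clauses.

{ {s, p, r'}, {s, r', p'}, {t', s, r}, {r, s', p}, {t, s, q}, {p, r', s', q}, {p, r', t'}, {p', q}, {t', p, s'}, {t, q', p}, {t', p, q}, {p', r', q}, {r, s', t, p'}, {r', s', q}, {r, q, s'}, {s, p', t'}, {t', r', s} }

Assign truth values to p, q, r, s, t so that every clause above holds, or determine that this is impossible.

p ↦ 1, q ↦ 1, r ↦ 1, s ↦ 1, t ↦ 0

Case p = 1:
The clause (q) is unit, so q = 1.
Case s = 1:
Case r = 1:
No clause remains; t is free.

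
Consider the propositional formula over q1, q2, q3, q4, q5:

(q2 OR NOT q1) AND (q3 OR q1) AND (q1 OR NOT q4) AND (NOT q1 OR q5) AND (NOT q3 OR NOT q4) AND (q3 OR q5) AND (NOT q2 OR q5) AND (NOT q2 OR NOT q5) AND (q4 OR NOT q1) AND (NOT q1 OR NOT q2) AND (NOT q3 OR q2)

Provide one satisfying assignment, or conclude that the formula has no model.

Try q2 = true.
Unit clause (q5) forces q5 = true.
But (NOT q5) is also a unit clause — contradiction.
So q2 must be the other value — set q2 = false.
Unit clause (NOT q1) forces q1 = false.
Unit clause (q3) forces q3 = true.
But (NOT q3) is also a unit clause — contradiction.
Neither q2 = true nor q2 = false works.

UNSATISFIABLE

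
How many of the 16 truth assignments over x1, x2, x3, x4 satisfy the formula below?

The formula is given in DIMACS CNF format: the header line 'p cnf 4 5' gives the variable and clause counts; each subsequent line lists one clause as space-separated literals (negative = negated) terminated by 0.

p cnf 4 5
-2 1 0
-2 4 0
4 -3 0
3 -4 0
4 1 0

There are 2^4 = 16 truth assignments over (x1, x2, x3, x4).
Split on x2. With x2 = True, the clauses containing x2 are satisfied and ¬x2 drops from the rest; 1 of the 2^3 = 8 assignments to the other variables satisfy what remains.
With x2 = False, by the same count on the reduced clause set, 3 assignments work.
(One model: x1=F, x2=F, x3=T, x4=T.)
Total: 1 + 3 = 4.

4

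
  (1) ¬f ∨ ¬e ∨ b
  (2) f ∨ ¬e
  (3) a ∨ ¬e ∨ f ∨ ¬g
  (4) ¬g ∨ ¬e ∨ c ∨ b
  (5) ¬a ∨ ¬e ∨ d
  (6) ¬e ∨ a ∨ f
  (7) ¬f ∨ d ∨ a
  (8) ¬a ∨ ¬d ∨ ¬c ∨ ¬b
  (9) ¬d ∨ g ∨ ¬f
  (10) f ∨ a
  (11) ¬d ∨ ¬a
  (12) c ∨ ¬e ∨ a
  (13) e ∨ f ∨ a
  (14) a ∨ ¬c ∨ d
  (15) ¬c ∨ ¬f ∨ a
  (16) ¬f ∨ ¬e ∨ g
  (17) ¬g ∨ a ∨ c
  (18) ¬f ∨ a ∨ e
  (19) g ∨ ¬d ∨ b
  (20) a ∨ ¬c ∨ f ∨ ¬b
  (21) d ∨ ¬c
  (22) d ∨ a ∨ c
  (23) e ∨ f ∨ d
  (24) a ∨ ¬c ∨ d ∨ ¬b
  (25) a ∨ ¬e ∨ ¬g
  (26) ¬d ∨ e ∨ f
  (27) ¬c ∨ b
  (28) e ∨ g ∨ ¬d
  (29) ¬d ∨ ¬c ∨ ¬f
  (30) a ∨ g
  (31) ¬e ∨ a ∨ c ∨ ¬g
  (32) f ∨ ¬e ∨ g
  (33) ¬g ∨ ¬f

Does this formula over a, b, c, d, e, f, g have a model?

Branch on f: set f = True.
Unit clause (¬g) forces g = False.
Unit clause (¬d) forces d = False.
Unit clause (a) forces a = True.
Unit clause (¬e) forces e = False.
Unit clause (¬c) forces c = False.
Every clause is now satisfied; b is unconstrained.
A satisfying assignment: a: True; b: False; c: False; d: False; e: False; f: True; g: False.

Yes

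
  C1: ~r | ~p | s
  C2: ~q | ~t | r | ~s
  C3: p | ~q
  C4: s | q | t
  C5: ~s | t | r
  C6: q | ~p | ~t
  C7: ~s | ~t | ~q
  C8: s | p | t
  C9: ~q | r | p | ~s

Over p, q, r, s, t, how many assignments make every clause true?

9

There are 2^5 = 32 truth assignments over (p, q, r, s, t).
Split on s. With s = 1, the clauses containing s are satisfied and ~s drops from the rest; 5 of the 2^4 = 16 assignments to the other variables satisfy what remains.
With s = 0, by the same count on the reduced clause set, 4 assignments work.
(One model: p=F, q=F, r=F, s=F, t=T.)
Total: 5 + 4 = 9.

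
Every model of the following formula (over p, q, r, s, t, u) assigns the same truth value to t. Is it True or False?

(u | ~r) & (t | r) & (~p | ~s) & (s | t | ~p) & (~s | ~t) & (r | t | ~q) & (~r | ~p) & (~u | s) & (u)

Suppose t = 1.
From the singleton clause (~s), s = 0.
From the singleton clause (~u), u = 0.
That conflicts with the unit clause (u).
So every satisfying assignment has t = False.

False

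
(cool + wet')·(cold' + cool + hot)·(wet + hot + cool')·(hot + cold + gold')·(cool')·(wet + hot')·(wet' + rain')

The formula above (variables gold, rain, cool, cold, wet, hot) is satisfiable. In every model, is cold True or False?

Suppose cold = 1.
Unit clause (cool') forces cool = 0.
Unit clause (wet') forces wet = 0.
Unit clause (hot) forces hot = 1.
Now (hot') is unsatisfied and unit — conflict.
So every satisfying assignment has cold = False.

False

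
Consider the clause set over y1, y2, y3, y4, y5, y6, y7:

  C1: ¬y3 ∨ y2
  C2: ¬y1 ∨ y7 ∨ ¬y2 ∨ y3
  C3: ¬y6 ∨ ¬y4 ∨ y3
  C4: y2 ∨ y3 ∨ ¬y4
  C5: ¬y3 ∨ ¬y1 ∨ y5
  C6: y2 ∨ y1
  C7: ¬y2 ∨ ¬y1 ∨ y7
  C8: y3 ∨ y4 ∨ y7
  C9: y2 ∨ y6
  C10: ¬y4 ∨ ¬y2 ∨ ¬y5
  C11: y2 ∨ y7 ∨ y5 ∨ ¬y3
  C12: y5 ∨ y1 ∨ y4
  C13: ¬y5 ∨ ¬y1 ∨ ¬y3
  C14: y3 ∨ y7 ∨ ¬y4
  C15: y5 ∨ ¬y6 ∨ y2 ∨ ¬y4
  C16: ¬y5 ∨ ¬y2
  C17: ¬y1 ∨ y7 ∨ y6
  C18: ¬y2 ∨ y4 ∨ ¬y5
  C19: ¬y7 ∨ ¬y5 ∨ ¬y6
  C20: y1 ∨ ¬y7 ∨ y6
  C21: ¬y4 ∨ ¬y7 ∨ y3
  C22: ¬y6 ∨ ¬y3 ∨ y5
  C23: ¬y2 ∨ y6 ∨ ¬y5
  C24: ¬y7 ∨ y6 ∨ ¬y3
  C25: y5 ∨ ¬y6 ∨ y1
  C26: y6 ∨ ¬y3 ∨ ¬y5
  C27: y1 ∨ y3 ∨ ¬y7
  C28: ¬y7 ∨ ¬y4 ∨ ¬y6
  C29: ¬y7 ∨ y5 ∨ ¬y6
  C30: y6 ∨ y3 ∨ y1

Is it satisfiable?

Suppose y3 = True.
The clause (y2) is unit, so y2 = True.
The clause (¬y5) is unit, so y5 = False.
The clause (¬y1) is unit, so y1 = False.
The clause (y4) is unit, so y4 = True.
The clause (¬y6) is unit, so y6 = False.
The clause (¬y7) is unit, so y7 = False.
All clauses are satisfied.
A satisfying assignment: y1 ↦ False; y2 ↦ True; y3 ↦ True; y4 ↦ True; y5 ↦ False; y6 ↦ False; y7 ↦ False.

Satisfiable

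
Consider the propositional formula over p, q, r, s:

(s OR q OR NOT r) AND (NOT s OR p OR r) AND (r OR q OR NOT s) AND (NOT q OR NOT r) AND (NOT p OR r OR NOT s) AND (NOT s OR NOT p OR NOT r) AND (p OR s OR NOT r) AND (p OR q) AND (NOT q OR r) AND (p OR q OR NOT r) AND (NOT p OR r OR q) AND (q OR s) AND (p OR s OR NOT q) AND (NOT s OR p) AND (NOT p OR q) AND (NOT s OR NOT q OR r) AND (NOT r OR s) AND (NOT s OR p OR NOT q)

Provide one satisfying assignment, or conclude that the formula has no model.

UNSATISFIABLE

Branch on q: set q = false.
(p) alone gives p = true.
Now (NOT p) is unsatisfied and unit — conflict.
Backtrack on q: now try q = true.
(NOT r) alone gives r = false.
Now (r) is unsatisfied and unit — conflict.
Both values of q lead to a conflict.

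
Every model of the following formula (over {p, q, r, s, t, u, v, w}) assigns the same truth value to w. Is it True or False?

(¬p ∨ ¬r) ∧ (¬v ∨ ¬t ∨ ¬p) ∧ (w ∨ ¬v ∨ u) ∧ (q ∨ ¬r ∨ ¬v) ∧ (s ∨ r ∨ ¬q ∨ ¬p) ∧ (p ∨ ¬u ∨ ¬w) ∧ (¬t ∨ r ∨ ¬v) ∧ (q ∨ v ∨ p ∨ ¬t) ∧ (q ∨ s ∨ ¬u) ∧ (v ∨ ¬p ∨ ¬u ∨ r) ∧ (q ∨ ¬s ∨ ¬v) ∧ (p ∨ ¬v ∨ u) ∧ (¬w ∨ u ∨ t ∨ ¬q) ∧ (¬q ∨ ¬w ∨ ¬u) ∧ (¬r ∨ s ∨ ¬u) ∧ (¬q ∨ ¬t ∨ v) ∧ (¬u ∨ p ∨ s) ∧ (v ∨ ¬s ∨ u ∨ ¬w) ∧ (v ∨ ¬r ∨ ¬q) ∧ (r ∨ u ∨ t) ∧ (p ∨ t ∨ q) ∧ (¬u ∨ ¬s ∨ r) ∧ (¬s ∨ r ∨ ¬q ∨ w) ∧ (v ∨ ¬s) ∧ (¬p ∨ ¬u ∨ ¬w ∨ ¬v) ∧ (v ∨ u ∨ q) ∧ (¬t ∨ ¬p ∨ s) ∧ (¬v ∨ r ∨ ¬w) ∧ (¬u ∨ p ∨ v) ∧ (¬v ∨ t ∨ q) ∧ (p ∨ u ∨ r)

Suppose w = True.
Suppose p = False.
Unit clause (¬u) forces u = False.
Unit clause (¬v) forces v = False.
Unit clause (¬s) forces s = False.
Unit clause (q) forces q = True.
Unit clause (t) forces t = True.
That conflicts with the unit clause (¬t).
So p must be the other value — set p = True.
Unit clause (¬r) forces r = False.
Unit clause (¬v) forces v = False.
Unit clause (¬u) forces u = False.
Unit clause (¬s) forces s = False.
Unit clause (¬q) forces q = False.
That conflicts with the unit clause (q).
Both values of p lead to a conflict.
So every satisfying assignment has w = False.

False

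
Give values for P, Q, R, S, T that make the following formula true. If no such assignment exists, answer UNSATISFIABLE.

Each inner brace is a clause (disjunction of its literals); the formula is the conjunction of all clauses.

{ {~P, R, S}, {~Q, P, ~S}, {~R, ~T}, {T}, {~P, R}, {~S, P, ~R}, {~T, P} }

UNSATISFIABLE

(T) alone gives T = 1.
(~R) alone gives R = 0.
(~P) alone gives P = 0.
Now (P) is unsatisfied and unit — conflict.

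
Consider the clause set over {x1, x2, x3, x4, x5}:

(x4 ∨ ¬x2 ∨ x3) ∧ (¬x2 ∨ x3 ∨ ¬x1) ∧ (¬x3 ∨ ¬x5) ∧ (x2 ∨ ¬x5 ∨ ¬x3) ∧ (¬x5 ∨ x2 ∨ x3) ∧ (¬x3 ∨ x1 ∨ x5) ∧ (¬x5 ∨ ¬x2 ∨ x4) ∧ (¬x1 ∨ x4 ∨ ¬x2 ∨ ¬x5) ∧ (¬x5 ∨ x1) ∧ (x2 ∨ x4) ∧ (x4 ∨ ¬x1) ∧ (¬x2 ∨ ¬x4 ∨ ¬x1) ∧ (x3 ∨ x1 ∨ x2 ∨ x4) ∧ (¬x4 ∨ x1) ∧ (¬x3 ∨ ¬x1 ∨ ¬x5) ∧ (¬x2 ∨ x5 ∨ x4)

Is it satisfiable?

Yes

Case x3 = True:
The clause (¬x5) is unit, so x5 = False.
The clause (x1) is unit, so x1 = True.
The clause (x4) is unit, so x4 = True.
The clause (¬x2) is unit, so x2 = False.
This assignment satisfies each clause.
A satisfying assignment: x1: True, x2: False, x3: True, x4: True, x5: False.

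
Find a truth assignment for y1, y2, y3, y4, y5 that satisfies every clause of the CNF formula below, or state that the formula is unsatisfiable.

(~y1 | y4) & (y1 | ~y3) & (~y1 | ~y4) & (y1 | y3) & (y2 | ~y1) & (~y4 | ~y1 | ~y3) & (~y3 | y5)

UNSATISFIABLE

Case y1 = 0:
From the singleton clause (~y3), y3 = 0.
Now (y3) is unsatisfied and unit — conflict.
That branch fails; take y1 = 1 instead.
From the singleton clause (y4), y4 = 1.
Now (~y4) is unsatisfied and unit — conflict.
Neither y1 = 1 nor y1 = 0 works.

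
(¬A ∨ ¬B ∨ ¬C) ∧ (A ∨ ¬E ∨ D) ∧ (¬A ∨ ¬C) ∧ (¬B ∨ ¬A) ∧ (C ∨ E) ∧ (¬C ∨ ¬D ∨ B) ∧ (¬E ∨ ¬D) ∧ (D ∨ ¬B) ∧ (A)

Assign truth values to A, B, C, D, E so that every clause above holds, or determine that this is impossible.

A: True,  B: False,  C: False,  D: False,  E: True

From the singleton clause (A), A = True.
From the singleton clause (¬C), C = False.
From the singleton clause (¬B), B = False.
From the singleton clause (E), E = True.
From the singleton clause (¬D), D = False.
All clauses are satisfied.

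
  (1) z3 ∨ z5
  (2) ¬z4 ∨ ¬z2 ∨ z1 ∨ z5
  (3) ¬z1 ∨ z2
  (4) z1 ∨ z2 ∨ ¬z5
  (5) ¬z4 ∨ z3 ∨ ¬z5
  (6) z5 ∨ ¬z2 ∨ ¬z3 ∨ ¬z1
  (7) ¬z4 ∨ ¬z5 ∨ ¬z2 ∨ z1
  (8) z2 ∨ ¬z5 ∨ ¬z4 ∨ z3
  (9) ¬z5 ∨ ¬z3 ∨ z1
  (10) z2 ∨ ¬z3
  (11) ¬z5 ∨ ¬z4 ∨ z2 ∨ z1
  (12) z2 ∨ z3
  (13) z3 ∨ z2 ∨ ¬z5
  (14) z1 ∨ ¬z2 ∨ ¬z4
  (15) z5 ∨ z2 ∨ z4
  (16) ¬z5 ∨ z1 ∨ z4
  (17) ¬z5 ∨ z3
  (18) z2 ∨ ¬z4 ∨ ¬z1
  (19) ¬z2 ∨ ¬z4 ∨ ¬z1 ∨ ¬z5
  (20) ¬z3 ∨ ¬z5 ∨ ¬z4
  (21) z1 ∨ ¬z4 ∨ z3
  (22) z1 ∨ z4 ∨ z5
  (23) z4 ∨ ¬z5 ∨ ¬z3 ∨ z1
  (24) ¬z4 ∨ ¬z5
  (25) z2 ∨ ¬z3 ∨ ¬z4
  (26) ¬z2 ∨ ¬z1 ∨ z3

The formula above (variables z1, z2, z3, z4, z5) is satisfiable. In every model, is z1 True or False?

Suppose z1 = False.
Branch on z3: set z3 = True.
Unit clause (¬z5) forces z5 = False.
Unit clause (z2) forces z2 = True.
Unit clause (¬z4) forces z4 = False.
But (z4) is also a unit clause — contradiction.
So z3 must be the other value — set z3 = False.
Unit clause (z5) forces z5 = True.
But (¬z5) is also a unit clause — contradiction.
Neither z3 = True nor z3 = False works.
So every satisfying assignment has z1 = True.

True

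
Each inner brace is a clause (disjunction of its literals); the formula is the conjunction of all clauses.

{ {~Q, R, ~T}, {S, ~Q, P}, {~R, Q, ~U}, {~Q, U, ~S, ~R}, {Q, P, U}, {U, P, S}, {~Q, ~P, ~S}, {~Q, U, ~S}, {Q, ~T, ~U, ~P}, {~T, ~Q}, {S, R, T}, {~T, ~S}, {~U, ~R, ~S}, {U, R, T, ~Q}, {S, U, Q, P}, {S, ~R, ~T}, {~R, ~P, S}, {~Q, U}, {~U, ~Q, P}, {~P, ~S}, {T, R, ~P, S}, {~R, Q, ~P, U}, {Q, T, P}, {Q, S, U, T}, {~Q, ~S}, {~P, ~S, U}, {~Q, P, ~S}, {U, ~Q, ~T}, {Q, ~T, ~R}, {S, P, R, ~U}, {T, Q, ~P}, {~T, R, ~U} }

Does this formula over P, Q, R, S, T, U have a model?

Branch on T: set T = 1.
(~Q) alone gives Q = 0.
(~S) alone gives S = 0.
(~R) alone gives R = 0.
(~U) alone gives U = 0.
(P) alone gives P = 1.
Every clause now holds.
A satisfying assignment: P: 1,  Q: 0,  R: 0,  S: 0,  T: 1,  U: 0.

Satisfiable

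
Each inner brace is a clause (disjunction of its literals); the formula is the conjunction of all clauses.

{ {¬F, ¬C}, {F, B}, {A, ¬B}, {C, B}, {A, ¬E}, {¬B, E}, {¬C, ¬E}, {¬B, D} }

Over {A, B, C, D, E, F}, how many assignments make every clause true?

There are 2^6 = 64 truth assignments over (A, B, C, D, E, F).
Split on D. With D = True, the clauses containing D are satisfied and ¬D drops from the rest; 2 of the 2^5 = 32 assignments to the other variables satisfy what remains.
With D = False, by the same count on the reduced clause set, 0 assignments work.
(One model: A=T, B=T, C=F, D=T, E=T, F=F.)
Total: 2 + 0 = 2.

2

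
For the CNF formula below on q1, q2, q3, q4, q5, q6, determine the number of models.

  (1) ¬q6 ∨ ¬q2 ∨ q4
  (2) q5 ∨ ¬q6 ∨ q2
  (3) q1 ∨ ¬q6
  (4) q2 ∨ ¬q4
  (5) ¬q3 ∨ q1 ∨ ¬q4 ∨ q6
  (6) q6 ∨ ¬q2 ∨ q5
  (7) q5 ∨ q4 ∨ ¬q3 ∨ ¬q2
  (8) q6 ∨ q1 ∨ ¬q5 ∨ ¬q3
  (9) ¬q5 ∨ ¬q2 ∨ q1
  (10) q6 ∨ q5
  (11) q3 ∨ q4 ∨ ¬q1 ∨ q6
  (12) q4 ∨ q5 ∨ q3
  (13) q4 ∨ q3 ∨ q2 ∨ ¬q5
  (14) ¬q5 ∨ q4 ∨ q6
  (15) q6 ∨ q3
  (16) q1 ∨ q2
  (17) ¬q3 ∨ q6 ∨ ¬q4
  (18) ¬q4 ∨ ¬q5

3

There are 2^6 = 64 truth assignments over (q1, q2, q3, q4, q5, q6).
Split on q6. With q6 = True, the clauses containing q6 are satisfied and ¬q6 drops from the rest; 3 of the 2^5 = 32 assignments to the other variables satisfy what remains.
With q6 = False, by the same count on the reduced clause set, 0 assignments work.
(One model: q1=T, q2=F, q3=T, q4=F, q5=T, q6=T.)
Total: 3 + 0 = 3.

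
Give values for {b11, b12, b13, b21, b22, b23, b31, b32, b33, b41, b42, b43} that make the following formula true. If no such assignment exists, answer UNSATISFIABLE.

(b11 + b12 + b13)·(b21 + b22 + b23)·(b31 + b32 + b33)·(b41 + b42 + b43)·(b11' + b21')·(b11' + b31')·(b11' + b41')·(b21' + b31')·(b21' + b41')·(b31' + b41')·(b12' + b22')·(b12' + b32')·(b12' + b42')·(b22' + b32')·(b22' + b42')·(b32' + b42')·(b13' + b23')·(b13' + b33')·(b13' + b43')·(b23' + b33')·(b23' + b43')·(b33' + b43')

UNSATISFIABLE

Try b11 = 0.
Try b12 = 1.
From the singleton clause (b22'), b22 = 0.
From the singleton clause (b32'), b32 = 0.
From the singleton clause (b42'), b42 = 0.
Try b21 = 1.
From the singleton clause (b31'), b31 = 0.
From the singleton clause (b33), b33 = 1.
From the singleton clause (b41'), b41 = 0.
From the singleton clause (b43), b43 = 1.
That conflicts with the unit clause (b43').
Undo b21 and try b21 = 0.
From the singleton clause (b23), b23 = 1.
From the singleton clause (b13'), b13 = 0.
From the singleton clause (b33'), b33 = 0.
From the singleton clause (b31), b31 = 1.
From the singleton clause (b41'), b41 = 0.
From the singleton clause (b43), b43 = 1.
That conflicts with the unit clause (b43').
Either choice for b21 ends in contradiction.
Undo b12 and try b12 = 0.
From the singleton clause (b13), b13 = 1.
From the singleton clause (b23'), b23 = 0.
From the singleton clause (b33'), b33 = 0.
From the singleton clause (b43'), b43 = 0.
Try b21 = 1.
From the singleton clause (b31'), b31 = 0.
From the singleton clause (b32), b32 = 1.
From the singleton clause (b41'), b41 = 0.
From the singleton clause (b42), b42 = 1.
That conflicts with the unit clause (b42').
Undo b21 and try b21 = 0.
From the singleton clause (b22), b22 = 1.
From the singleton clause (b32'), b32 = 0.
From the singleton clause (b31), b31 = 1.
From the singleton clause (b41'), b41 = 0.
From the singleton clause (b42), b42 = 1.
That conflicts with the unit clause (b42').
Either choice for b21 ends in contradiction.
Either choice for b12 ends in contradiction.
Undo b11 and try b11 = 1.
From the singleton clause (b21'), b21 = 0.
From the singleton clause (b31'), b31 = 0.
From the singleton clause (b41'), b41 = 0.
Try b22 = 1.
From the singleton clause (b12'), b12 = 0.
From the singleton clause (b32'), b32 = 0.
From the singleton clause (b33), b33 = 1.
From the singleton clause (b42'), b42 = 0.
From the singleton clause (b43), b43 = 1.
That conflicts with the unit clause (b43').
Undo b22 and try b22 = 0.
From the singleton clause (b23), b23 = 1.
From the singleton clause (b13'), b13 = 0.
From the singleton clause (b33'), b33 = 0.
From the singleton clause (b32), b32 = 1.
From the singleton clause (b12'), b12 = 0.
From the singleton clause (b42'), b42 = 0.
From the singleton clause (b43), b43 = 1.
That conflicts with the unit clause (b43').
Either choice for b22 ends in contradiction.
Either choice for b11 ends in contradiction.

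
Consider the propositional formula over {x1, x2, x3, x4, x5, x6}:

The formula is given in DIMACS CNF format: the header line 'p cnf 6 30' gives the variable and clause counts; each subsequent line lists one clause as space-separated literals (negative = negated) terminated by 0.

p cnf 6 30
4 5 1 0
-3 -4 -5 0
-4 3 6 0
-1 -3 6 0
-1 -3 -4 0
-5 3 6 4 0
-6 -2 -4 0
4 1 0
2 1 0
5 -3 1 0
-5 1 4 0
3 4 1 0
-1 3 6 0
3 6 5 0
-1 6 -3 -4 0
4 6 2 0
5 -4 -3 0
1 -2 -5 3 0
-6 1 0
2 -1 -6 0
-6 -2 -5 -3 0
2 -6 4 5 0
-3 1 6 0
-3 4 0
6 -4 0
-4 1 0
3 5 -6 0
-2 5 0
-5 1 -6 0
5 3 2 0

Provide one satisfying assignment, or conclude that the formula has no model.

Try x4 = False.
The clause (x1) is unit, so x1 = True.
The clause (¬x3) is unit, so x3 = False.
The clause (x6) is unit, so x6 = True.
The clause (x2) is unit, so x2 = True.
The clause (x5) is unit, so x5 = True.
All clauses are satisfied.

x1=True,  x2=True,  x3=False,  x4=False,  x5=True,  x6=True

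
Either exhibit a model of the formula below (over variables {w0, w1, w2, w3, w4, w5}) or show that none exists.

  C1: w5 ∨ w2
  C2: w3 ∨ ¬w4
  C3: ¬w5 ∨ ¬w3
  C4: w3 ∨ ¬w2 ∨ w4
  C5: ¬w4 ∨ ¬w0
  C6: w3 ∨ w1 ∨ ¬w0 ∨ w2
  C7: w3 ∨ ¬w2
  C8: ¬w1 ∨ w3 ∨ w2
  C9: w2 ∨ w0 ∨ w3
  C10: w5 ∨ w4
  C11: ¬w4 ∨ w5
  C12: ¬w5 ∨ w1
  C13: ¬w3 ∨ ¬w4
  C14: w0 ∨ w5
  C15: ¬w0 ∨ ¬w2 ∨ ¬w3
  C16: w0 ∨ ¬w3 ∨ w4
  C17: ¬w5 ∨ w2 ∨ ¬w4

UNSATISFIABLE

Case w5 = True:
Unit clause (¬w3) forces w3 = False.
Unit clause (¬w4) forces w4 = False.
Unit clause (¬w2) forces w2 = False.
Unit clause (¬w1) forces w1 = False.
That conflicts with the unit clause (w1).
That branch fails; take w5 = False instead.
Unit clause (w2) forces w2 = True.
Unit clause (w3) forces w3 = True.
Unit clause (w4) forces w4 = True.
That conflicts with the unit clause (¬w4).
Either choice for w5 ends in contradiction.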